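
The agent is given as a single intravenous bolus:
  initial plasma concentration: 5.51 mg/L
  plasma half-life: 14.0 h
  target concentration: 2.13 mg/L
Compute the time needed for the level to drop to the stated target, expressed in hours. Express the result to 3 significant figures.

19.2 h

k = ln2 / t½ = 0.693147 / 14.0 = 0.04951 h⁻¹
t = ln(C₀ / C) / k = ln(5.510 / 2.13) / 0.04951
  = ln(2.587) / 0.04951 = 0.9505 / 0.04951 = 19.20 h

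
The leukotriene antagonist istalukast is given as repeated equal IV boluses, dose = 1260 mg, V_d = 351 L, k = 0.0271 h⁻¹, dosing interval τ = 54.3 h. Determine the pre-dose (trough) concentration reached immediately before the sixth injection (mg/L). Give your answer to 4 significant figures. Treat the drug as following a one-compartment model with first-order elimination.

C₀ per dose = Dose / Vd = 1260 / 351 = 3.590 mg/L
Fraction remaining after one interval: r = e^(−kτ) = e^(−0.02710 × 54.3) = 0.2296
Before dose 6, 5 doses have been given (aged 1τ, 2τ, 3τ, 4τ, 5τ).
C_trough = C₀ × (r + r² + … + r^5) = C₀ × r(1−r^5)/(1−r)
        = 3.590 × 0.2296 × (1 − 0.0006381) / (1 − 0.2296) = 1.069 mg/L

1.069 mg/L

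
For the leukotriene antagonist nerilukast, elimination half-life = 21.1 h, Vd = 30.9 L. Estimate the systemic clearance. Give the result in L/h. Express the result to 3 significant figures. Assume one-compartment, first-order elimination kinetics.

1.02 L/h

k = ln2 / t½ = 0.693147 / 21.1 = 0.03285 h⁻¹
CL = k × Vd = 0.03285 × 30.9 = 1.015 L/h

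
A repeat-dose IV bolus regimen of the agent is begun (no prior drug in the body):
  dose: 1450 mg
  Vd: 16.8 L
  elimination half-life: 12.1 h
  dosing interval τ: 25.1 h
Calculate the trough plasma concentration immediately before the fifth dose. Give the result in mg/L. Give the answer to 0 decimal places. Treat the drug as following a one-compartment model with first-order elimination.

27 mg/L

C₀ per dose = Dose / Vd = 1450 / 16.8 = 86.31 mg/L
k = ln2 / t½ = 0.693147 / 12.1 = 0.05728 h⁻¹
Fraction remaining after one interval: r = e^(−kτ) = e^(−0.05728 × 25.1) = 0.2375
Before dose 5, 4 doses have been given (aged 1τ, 2τ, 3τ, 4τ).
C_trough = C₀ × (r + r² + … + r^4) = C₀ × r(1−r^4)/(1−r)
        = 86.31 × 0.2375 × (1 − 0.003182) / (1 − 0.2375) = 26.80 mg/L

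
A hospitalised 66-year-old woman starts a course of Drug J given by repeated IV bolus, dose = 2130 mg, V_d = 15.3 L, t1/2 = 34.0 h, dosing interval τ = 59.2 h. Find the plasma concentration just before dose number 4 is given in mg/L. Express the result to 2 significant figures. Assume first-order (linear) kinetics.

C₀ per dose = Dose / Vd = 2130 / 15.3 = 139.2 mg/L
k = ln2 / t½ = 0.693147 / 34.0 = 0.02039 h⁻¹
Fraction remaining after one interval: r = e^(−kτ) = e^(−0.02039 × 59.2) = 0.2991
Before dose 4, 3 doses have been given (aged 1τ, 2τ, 3τ).
C_trough = C₀ × (r + r² + … + r^3) = C₀ × r(1−r^3)/(1−r)
        = 139.2 × 0.2991 × (1 − 0.02676) / (1 − 0.2991) = 57.81 mg/L

58 mg/L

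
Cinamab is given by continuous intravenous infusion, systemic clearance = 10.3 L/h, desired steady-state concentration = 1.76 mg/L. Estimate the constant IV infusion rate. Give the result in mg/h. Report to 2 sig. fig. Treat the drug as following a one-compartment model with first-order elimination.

At steady state, infusion rate R₀ = Css × CL = 1.76 × 10.30 = 18.13 mg/h

18 mg/h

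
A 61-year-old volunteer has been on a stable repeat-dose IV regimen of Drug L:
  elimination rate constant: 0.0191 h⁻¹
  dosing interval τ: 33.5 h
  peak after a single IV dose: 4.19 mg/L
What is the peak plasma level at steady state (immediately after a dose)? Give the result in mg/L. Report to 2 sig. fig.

e^(−kτ) = e^(−0.01910 × 33.5) = 0.5274
Accumulation ratio R = 1 / (1 − e^(−kτ)) = 1 / (1 − 0.5274) = 2.116
Steady-state peak = C₀ × R = 4.19 × 2.116 = 8.866 mg/L

8.9 mg/L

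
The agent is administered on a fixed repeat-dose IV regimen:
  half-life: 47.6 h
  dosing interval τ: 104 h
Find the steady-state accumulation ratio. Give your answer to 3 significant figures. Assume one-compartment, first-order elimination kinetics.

1.28

k = ln2 / t½ = 0.693147 / 47.6 = 0.01456 h⁻¹
e^(−kτ) = e^(−0.01456 × 104) = 0.2200
Accumulation ratio R = 1 / (1 − e^(−kτ)) = 1 / (1 − 0.2200) = 1.282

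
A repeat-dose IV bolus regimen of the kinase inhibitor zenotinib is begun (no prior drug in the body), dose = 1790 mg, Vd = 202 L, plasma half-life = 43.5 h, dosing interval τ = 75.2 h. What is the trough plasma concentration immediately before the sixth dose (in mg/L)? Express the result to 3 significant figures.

3.82 mg/L

C₀ per dose = Dose / Vd = 1790 / 202 = 8.861 mg/L
k = ln2 / t½ = 0.693147 / 43.5 = 0.01593 h⁻¹
Fraction remaining after one interval: r = e^(−kτ) = e^(−0.01593 × 75.2) = 0.3018
Before dose 6, 5 doses have been given (aged 1τ, 2τ, 3τ, 4τ, 5τ).
C_trough = C₀ × (r + r² + … + r^5) = C₀ × r(1−r^5)/(1−r)
        = 8.861 × 0.3018 × (1 − 0.002504) / (1 − 0.3018) = 3.821 mg/L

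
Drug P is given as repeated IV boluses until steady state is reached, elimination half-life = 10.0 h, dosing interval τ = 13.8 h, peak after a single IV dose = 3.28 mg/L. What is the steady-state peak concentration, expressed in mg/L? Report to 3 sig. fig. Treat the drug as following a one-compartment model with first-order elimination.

5.33 mg/L

k = ln2 / t½ = 0.693147 / 10.0 = 0.06931 h⁻¹
e^(−kτ) = e^(−0.06931 × 13.8) = 0.3842
Accumulation ratio R = 1 / (1 − e^(−kτ)) = 1 / (1 − 0.3842) = 1.624
Steady-state peak = C₀ × R = 3.28 × 1.624 = 5.327 mg/L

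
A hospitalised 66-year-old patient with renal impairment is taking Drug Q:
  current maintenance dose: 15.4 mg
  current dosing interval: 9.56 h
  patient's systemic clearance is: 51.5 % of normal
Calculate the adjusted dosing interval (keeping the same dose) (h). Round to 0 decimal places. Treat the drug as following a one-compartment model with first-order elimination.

To keep the same average steady-state level, dosing rate must scale with clearance.
CL ratio = 51.5 / 100 = 0.5150
New interval (same dose) = 9.56 / 0.5150 = 18.56 h

19 h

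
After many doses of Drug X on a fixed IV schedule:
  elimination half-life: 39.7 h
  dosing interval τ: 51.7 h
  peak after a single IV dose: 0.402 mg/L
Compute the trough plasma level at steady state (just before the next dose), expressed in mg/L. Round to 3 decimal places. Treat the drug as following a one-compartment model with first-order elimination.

0.274 mg/L

k = ln2 / t½ = 0.693147 / 39.7 = 0.01746 h⁻¹
e^(−kτ) = e^(−0.01746 × 51.7) = 0.4055
Accumulation ratio R = 1 / (1 − e^(−kτ)) = 1 / (1 − 0.4055) = 1.682
Steady-state trough = C₀ × R × e^(−kτ) = 0.402 × 1.682 × 0.4055 = 0.2742 mg/L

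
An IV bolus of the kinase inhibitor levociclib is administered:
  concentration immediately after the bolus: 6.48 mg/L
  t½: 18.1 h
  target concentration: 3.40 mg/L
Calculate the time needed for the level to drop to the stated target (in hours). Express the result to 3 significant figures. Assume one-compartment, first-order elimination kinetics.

16.8 h

k = ln2 / t½ = 0.693147 / 18.1 = 0.03830 h⁻¹
t = ln(C₀ / C) / k = ln(6.480 / 3.40) / 0.03830
  = ln(1.906) / 0.03830 = 0.6450 / 0.03830 = 16.84 h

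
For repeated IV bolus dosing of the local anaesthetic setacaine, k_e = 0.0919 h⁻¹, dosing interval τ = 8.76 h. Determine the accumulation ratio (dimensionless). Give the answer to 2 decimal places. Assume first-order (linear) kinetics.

e^(−kτ) = e^(−0.09190 × 8.76) = 0.4471
Accumulation ratio R = 1 / (1 − e^(−kτ)) = 1 / (1 − 0.4471) = 1.809

1.81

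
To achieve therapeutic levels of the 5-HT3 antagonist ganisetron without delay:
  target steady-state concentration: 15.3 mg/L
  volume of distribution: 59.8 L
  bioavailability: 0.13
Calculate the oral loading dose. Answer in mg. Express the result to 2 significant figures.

7000 mg

LD = Css × Vd / F = 15.3 × 59.8 / 0.13 = 7038 mg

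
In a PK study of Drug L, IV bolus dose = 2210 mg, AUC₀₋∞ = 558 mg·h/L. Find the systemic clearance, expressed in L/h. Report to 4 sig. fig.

3.961 L/h

CL = Dose / AUC = 2210 / 558 = 3.961 L/h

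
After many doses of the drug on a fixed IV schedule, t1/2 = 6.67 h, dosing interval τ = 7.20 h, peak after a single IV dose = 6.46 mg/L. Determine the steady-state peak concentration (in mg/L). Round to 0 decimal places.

k = ln2 / t½ = 0.693147 / 6.67 = 0.1039 h⁻¹
e^(−kτ) = e^(−0.1039 × 7.20) = 0.4733
Accumulation ratio R = 1 / (1 − e^(−kτ)) = 1 / (1 − 0.4733) = 1.899
Steady-state peak = C₀ × R = 6.46 × 1.899 = 12.27 mg/L

12 mg/L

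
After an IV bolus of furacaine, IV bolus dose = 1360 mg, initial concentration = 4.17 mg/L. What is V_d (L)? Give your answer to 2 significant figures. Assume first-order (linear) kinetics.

Vd = Dose / C₀ = 1360 / 4.17 = 326.1 L

330 L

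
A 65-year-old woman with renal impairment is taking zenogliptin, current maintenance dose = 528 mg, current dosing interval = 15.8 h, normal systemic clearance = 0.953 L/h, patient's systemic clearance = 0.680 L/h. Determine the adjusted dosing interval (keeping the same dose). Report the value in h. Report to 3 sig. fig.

To keep the same average steady-state level, dosing rate must scale with clearance.
CL ratio = 0.680 / 0.953 = 0.7135
New interval (same dose) = 15.8 / 0.7135 = 22.14 h

22.1 h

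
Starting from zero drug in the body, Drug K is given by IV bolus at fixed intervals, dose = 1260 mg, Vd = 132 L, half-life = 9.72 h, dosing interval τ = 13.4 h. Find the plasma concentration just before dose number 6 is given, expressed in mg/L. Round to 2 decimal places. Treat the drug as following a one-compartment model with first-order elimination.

5.92 mg/L

C₀ per dose = Dose / Vd = 1260 / 132 = 9.545 mg/L
k = ln2 / t½ = 0.693147 / 9.72 = 0.07131 h⁻¹
Fraction remaining after one interval: r = e^(−kτ) = e^(−0.07131 × 13.4) = 0.3846
Before dose 6, 5 doses have been given (aged 1τ, 2τ, 3τ, 4τ, 5τ).
C_trough = C₀ × (r + r² + … + r^5) = C₀ × r(1−r^5)/(1−r)
        = 9.545 × 0.3846 × (1 − 0.008415) / (1 − 0.3846) = 5.915 mg/L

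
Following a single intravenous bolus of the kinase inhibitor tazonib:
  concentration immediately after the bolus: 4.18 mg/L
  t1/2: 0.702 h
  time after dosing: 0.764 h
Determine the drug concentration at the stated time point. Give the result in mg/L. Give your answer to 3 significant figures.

1.97 mg/L

k = ln2 / t½ = 0.693147 / 0.702 = 0.9874 h⁻¹
C = C₀ · e^(−k·t) = 4.180 × e^(−0.9874 × 0.764)
  = 4.180 × 0.4703 = 1.966 mg/L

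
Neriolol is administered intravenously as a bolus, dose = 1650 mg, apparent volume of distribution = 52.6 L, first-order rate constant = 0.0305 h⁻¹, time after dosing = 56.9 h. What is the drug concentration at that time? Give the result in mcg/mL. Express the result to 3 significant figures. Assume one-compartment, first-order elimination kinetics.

C₀ = Dose / Vd = 1650 / 52.6 = 31.37 mg/L
C = C₀ · e^(−k·t) = 31.37 × e^(−0.03050 × 56.9)
  = 31.37 × 0.1763 = 5.531 mg/L
(5.531 mg/L = 5.531 mcg/mL)

5.53 mcg/mL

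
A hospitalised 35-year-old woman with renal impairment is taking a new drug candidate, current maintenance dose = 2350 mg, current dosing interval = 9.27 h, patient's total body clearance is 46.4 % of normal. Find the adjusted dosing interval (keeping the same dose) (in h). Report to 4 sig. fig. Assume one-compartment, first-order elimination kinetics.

19.98 h

To keep the same average steady-state level, dosing rate must scale with clearance.
CL ratio = 46.4 / 100 = 0.4640
New interval (same dose) = 9.27 / 0.4640 = 19.98 h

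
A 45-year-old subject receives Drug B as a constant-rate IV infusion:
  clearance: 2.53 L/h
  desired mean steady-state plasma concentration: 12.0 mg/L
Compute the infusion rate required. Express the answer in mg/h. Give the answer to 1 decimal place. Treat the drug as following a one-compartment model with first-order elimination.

30.4 mg/h

At steady state, infusion rate R₀ = Css × CL = 12.0 × 2.530 = 30.36 mg/h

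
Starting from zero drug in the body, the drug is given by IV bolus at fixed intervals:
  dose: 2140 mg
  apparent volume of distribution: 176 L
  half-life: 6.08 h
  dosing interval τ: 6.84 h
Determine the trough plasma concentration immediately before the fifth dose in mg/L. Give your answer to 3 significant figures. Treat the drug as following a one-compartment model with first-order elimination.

C₀ per dose = Dose / Vd = 2140 / 176 = 12.16 mg/L
k = ln2 / t½ = 0.693147 / 6.08 = 0.1140 h⁻¹
Fraction remaining after one interval: r = e^(−kτ) = e^(−0.1140 × 6.84) = 0.4585
Before dose 5, 4 doses have been given (aged 1τ, 2τ, 3τ, 4τ).
C_trough = C₀ × (r + r² + … + r^4) = C₀ × r(1−r^4)/(1−r)
        = 12.16 × 0.4585 × (1 − 0.04419) / (1 − 0.4585) = 9.841 mg/L

9.84 mg/L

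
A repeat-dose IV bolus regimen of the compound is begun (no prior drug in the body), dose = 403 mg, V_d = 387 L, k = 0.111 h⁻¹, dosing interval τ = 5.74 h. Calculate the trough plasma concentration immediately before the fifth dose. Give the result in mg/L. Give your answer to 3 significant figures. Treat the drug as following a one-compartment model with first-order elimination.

C₀ per dose = Dose / Vd = 403 / 387 = 1.041 mg/L
Fraction remaining after one interval: r = e^(−kτ) = e^(−0.1110 × 5.74) = 0.5288
Before dose 5, 4 doses have been given (aged 1τ, 2τ, 3τ, 4τ).
C_trough = C₀ × (r + r² + … + r^4) = C₀ × r(1−r^4)/(1−r)
        = 1.041 × 0.5288 × (1 − 0.07819) / (1 − 0.5288) = 1.077 mg/L

1.08 mg/L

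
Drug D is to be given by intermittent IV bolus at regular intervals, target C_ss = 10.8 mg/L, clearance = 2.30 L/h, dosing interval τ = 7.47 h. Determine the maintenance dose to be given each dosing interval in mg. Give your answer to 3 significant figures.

At steady state, Dose/τ = Css × CL.
Dose = Css × CL × τ = 10.8 × 2.300 × 7.47 = 185.6 mg

186 mg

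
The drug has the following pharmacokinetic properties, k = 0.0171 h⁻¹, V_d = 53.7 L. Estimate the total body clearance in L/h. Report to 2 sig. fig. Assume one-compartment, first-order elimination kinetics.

CL = k × Vd = 0.0171 × 53.7 = 0.9183 L/h

0.92 L/h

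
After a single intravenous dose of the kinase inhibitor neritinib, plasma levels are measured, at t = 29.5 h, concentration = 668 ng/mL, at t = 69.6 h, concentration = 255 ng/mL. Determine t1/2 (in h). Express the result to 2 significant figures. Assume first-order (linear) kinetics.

k = ln(C₁/C₂) / (t₂ − t₁) = ln(668/255) / (69.6 − 29.5)
  = 0.9630 / 40.10 = 0.02401 h⁻¹
t½ = ln2 / k = 0.693147 / 0.02401 = 28.87 h

29 h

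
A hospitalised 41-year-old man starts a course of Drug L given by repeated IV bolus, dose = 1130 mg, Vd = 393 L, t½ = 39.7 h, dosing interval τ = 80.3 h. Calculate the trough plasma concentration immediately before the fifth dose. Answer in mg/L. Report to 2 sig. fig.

0.94 mg/L

C₀ per dose = Dose / Vd = 1130 / 393 = 2.875 mg/L
k = ln2 / t½ = 0.693147 / 39.7 = 0.01746 h⁻¹
Fraction remaining after one interval: r = e^(−kτ) = e^(−0.01746 × 80.3) = 0.2461
Before dose 5, 4 doses have been given (aged 1τ, 2τ, 3τ, 4τ).
C_trough = C₀ × (r + r² + … + r^4) = C₀ × r(1−r^4)/(1−r)
        = 2.875 × 0.2461 × (1 − 0.003668) / (1 − 0.2461) = 0.9351 mg/L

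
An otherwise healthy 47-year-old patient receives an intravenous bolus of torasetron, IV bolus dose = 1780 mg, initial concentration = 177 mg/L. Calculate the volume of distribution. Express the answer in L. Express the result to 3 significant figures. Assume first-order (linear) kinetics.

Vd = Dose / C₀ = 1780 / 177 = 10.06 L

10.1 L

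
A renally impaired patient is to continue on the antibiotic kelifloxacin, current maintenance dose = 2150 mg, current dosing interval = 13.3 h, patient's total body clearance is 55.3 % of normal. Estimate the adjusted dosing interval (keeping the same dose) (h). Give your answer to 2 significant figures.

24 h

To keep the same average steady-state level, dosing rate must scale with clearance.
CL ratio = 55.3 / 100 = 0.5530
New interval (same dose) = 13.3 / 0.5530 = 24.05 h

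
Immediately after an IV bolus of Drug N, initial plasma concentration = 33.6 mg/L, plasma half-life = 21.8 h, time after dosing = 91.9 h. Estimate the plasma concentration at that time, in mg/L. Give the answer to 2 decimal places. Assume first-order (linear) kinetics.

1.81 mg/L

k = ln2 / t½ = 0.693147 / 21.8 = 0.03180 h⁻¹
C = C₀ · e^(−k·t) = 33.60 × e^(−0.03180 × 91.9)
  = 33.60 × 0.05380 = 1.808 mg/L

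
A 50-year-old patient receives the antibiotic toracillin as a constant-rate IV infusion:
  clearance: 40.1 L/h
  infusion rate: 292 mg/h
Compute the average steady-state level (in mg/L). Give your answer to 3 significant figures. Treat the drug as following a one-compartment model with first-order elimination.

7.28 mg/L

At steady state Css = R₀ / CL = 292 / 40.10 = 7.282 mg/L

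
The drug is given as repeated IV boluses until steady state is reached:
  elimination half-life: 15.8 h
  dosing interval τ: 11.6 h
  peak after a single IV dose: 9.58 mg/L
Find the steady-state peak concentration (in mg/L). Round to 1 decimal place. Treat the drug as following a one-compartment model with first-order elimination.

24.0 mg/L

k = ln2 / t½ = 0.693147 / 15.8 = 0.04387 h⁻¹
e^(−kτ) = e^(−0.04387 × 11.6) = 0.6012
Accumulation ratio R = 1 / (1 − e^(−kτ)) = 1 / (1 − 0.6012) = 2.508
Steady-state peak = C₀ × R = 9.58 × 2.508 = 24.03 mg/L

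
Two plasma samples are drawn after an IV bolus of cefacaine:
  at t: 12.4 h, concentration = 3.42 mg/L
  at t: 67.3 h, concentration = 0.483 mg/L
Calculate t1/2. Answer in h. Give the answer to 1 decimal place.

19.4 h

k = ln(C₁/C₂) / (t₂ − t₁) = ln(3.42/0.483) / (67.3 − 12.4)
  = 1.957 / 54.90 = 0.03565 h⁻¹
t½ = ln2 / k = 0.693147 / 0.03565 = 19.44 h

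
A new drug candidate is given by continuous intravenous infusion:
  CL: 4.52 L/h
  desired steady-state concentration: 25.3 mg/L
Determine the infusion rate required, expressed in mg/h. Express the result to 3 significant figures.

At steady state, infusion rate R₀ = Css × CL = 25.3 × 4.520 = 114.4 mg/h

114 mg/h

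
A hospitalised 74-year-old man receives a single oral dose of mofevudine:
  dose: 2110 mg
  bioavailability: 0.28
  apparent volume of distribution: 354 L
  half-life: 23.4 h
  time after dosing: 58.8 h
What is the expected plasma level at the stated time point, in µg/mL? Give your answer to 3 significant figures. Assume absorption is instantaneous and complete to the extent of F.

Amount reaching circulation = F × Dose = 0.28 × 2110 = 590.8 mg
C₀ = F·Dose / Vd = 590.8 / 354 = 1.669 mg/L
k = ln2 / t½ = 0.693147 / 23.4 = 0.02962 h⁻¹
C = C₀ · e^(−k·t) = 1.669 × e^(−0.02962 × 58.8)
  = 1.669 × 0.1752 = 0.2924 mg/L
(0.2924 mg/L = 0.2924 µg/mL)

0.292 µg/mL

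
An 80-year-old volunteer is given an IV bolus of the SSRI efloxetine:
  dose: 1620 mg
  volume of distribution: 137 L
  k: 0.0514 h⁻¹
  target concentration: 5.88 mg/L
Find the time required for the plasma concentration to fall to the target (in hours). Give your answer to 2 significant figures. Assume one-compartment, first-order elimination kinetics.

C₀ = Dose / Vd = 1620 / 137 = 11.82 mg/L
t = ln(C₀ / C) / k = ln(11.82 / 5.88) / 0.05140
  = ln(2.010) / 0.05140 = 0.6981 / 0.05140 = 13.58 h

14 h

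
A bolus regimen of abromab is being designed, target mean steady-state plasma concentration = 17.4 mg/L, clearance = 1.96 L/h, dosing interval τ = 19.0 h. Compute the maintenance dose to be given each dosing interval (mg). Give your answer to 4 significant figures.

At steady state, Dose/τ = Css × CL.
Dose = Css × CL × τ = 17.4 × 1.960 × 19.0 = 648.0 mg

648.0 mg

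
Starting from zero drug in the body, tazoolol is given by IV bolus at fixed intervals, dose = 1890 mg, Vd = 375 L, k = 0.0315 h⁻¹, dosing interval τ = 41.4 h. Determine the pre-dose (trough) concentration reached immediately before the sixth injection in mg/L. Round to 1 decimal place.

C₀ per dose = Dose / Vd = 1890 / 375 = 5.040 mg/L
Fraction remaining after one interval: r = e^(−kτ) = e^(−0.03150 × 41.4) = 0.2714
Before dose 6, 5 doses have been given (aged 1τ, 2τ, 3τ, 4τ, 5τ).
C_trough = C₀ × (r + r² + … + r^5) = C₀ × r(1−r^5)/(1−r)
        = 5.040 × 0.2714 × (1 − 0.001472) / (1 − 0.2714) = 1.875 mg/L

1.9 mg/L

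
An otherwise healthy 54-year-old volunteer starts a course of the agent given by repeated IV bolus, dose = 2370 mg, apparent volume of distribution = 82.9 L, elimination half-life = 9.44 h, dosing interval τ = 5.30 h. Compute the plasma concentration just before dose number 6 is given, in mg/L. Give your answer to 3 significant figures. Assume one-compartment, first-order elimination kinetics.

51.5 mg/L

C₀ per dose = Dose / Vd = 2370 / 82.9 = 28.59 mg/L
k = ln2 / t½ = 0.693147 / 9.44 = 0.07343 h⁻¹
Fraction remaining after one interval: r = e^(−kτ) = e^(−0.07343 × 5.30) = 0.6776
Before dose 6, 5 doses have been given (aged 1τ, 2τ, 3τ, 4τ, 5τ).
C_trough = C₀ × (r + r² + … + r^5) = C₀ × r(1−r^5)/(1−r)
        = 28.59 × 0.6776 × (1 − 0.1428) / (1 − 0.6776) = 51.51 mg/L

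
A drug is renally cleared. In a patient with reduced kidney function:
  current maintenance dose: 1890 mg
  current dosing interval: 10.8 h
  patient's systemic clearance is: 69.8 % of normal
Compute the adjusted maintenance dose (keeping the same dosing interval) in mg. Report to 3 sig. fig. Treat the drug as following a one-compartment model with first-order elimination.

1320 mg

To keep the same average steady-state level, dosing rate must scale with clearance.
CL ratio = 69.8 / 100 = 0.6980
New dose (same interval) = 1890 × 0.6980 = 1319 mg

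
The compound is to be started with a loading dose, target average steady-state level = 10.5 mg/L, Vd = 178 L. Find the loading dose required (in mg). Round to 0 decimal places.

LD = Css × Vd = 10.5 × 178 = 1869 mg

1869 mg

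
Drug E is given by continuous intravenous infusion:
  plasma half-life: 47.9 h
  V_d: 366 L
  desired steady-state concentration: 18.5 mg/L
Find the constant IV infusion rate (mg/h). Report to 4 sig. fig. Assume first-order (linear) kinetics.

97.98 mg/h

k = ln2 / t½ = 0.693147 / 47.9 = 0.01447 h⁻¹
CL = k × Vd = 0.01447 × 366 = 5.296 L/h
At steady state, infusion rate R₀ = Css × CL = 18.5 × 5.296 = 97.98 mg/h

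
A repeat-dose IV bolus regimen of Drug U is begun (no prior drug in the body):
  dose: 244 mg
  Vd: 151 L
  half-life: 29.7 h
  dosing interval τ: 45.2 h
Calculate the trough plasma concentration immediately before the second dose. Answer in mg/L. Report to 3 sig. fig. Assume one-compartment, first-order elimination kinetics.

C₀ per dose = Dose / Vd = 244 / 151 = 1.616 mg/L
k = ln2 / t½ = 0.693147 / 29.7 = 0.02334 h⁻¹
Fraction remaining after one interval: r = e^(−kτ) = e^(−0.02334 × 45.2) = 0.3482
Before dose 2, 1 dose has been given (aged 1τ).
C_trough = C₀ × r = 1.616 × 0.3482 = 0.5627 mg/L

0.563 mg/L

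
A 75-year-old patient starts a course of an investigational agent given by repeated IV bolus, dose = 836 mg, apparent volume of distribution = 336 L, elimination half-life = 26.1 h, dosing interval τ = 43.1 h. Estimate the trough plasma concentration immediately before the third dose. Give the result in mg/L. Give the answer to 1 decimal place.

C₀ per dose = Dose / Vd = 836 / 336 = 2.488 mg/L
k = ln2 / t½ = 0.693147 / 26.1 = 0.02656 h⁻¹
Fraction remaining after one interval: r = e^(−kτ) = e^(−0.02656 × 43.1) = 0.3183
Before dose 3, 2 doses have been given (aged 1τ, 2τ).
C_trough = C₀ × (r + r²) = 2.488 × (0.3183 + 0.1013) = 1.044 mg/L

1.0 mg/L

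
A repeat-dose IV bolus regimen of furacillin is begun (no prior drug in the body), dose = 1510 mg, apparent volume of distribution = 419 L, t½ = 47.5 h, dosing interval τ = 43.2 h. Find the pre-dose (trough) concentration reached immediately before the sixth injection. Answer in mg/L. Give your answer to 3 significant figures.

3.93 mg/L

C₀ per dose = Dose / Vd = 1510 / 419 = 3.604 mg/L
k = ln2 / t½ = 0.693147 / 47.5 = 0.01459 h⁻¹
Fraction remaining after one interval: r = e^(−kτ) = e^(−0.01459 × 43.2) = 0.5324
Before dose 6, 5 doses have been given (aged 1τ, 2τ, 3τ, 4τ, 5τ).
C_trough = C₀ × (r + r² + … + r^5) = C₀ × r(1−r^5)/(1−r)
        = 3.604 × 0.5324 × (1 − 0.04278) / (1 − 0.5324) = 3.928 mg/L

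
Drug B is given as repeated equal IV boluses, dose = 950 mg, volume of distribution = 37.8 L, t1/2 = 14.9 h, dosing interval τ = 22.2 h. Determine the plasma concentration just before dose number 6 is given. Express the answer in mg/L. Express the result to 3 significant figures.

13.8 mg/L

C₀ per dose = Dose / Vd = 950 / 37.8 = 25.13 mg/L
k = ln2 / t½ = 0.693147 / 14.9 = 0.04652 h⁻¹
Fraction remaining after one interval: r = e^(−kτ) = e^(−0.04652 × 22.2) = 0.3560
Before dose 6, 5 doses have been given (aged 1τ, 2τ, 3τ, 4τ, 5τ).
C_trough = C₀ × (r + r² + … + r^5) = C₀ × r(1−r^5)/(1−r)
        = 25.13 × 0.3560 × (1 − 0.005718) / (1 − 0.3560) = 13.81 mg/L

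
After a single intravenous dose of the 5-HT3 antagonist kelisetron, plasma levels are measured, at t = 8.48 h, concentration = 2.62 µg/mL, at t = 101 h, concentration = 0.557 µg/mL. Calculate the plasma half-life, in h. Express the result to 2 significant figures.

k = ln(C₁/C₂) / (t₂ − t₁) = ln(2.62/0.557) / (101 − 8.48)
  = 1.548 / 92.52 = 0.01673 h⁻¹
t½ = ln2 / k = 0.693147 / 0.01673 = 41.43 h

41 h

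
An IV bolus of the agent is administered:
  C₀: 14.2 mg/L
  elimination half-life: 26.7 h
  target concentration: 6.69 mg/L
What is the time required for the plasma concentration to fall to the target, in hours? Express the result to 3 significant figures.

k = ln2 / t½ = 0.693147 / 26.7 = 0.02596 h⁻¹
t = ln(C₀ / C) / k = ln(14.20 / 6.69) / 0.02596
  = ln(2.123) / 0.02596 = 0.7528 / 0.02596 = 29.00 h

29.0 h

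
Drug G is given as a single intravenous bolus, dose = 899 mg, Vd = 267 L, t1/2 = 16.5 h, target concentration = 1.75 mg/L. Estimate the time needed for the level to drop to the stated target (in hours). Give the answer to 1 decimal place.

15.6 h

C₀ = Dose / Vd = 899.0 / 267 = 3.367 mg/L
k = ln2 / t½ = 0.693147 / 16.5 = 0.04201 h⁻¹
t = ln(C₀ / C) / k = ln(3.367 / 1.75) / 0.04201
  = ln(1.924) / 0.04201 = 0.6544 / 0.04201 = 15.58 h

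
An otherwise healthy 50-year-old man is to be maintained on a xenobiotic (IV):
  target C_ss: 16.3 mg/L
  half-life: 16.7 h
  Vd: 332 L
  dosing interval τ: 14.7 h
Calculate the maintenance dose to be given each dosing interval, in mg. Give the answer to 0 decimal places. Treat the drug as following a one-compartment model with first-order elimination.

k = ln2 / t½ = 0.693147 / 16.7 = 0.04151 h⁻¹
CL = k × Vd = 0.04151 × 332 = 13.78 L/h
At steady state, Dose/τ = Css × CL.
Dose = Css × CL × τ = 16.3 × 13.78 × 14.7 = 3302 mg

3302 mg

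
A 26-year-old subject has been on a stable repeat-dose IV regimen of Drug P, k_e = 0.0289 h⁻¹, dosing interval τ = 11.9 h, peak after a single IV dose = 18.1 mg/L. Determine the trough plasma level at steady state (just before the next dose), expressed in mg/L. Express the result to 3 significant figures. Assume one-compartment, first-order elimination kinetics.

e^(−kτ) = e^(−0.02890 × 11.9) = 0.7090
Accumulation ratio R = 1 / (1 − e^(−kτ)) = 1 / (1 − 0.7090) = 3.436
Steady-state trough = C₀ × R × e^(−kτ) = 18.1 × 3.436 × 0.7090 = 44.09 mg/L

44.1 mg/L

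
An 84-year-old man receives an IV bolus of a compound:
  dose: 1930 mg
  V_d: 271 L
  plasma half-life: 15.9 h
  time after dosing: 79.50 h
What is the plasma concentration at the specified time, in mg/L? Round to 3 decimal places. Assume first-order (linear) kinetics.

0.223 mg/L

C₀ = Dose / Vd = 1930 / 271 = 7.122 mg/L
k = ln2 / t½ = 0.693147 / 15.9 = 0.04359 h⁻¹
t / t½ = 79.50 / 15.9 = 5 half-lives
C = C₀ × (1/2)^5 = 7.122 × 0.03125 = 0.2226 mg/L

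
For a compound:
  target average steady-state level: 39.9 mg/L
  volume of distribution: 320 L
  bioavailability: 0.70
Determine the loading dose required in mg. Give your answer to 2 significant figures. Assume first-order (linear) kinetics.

LD = Css × Vd / F = 39.9 × 320 / 0.70 = 18240 mg

18000 mg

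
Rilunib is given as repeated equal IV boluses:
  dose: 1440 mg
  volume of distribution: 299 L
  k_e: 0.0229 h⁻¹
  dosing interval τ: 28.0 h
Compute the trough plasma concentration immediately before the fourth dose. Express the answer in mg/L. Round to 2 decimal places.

C₀ per dose = Dose / Vd = 1440 / 299 = 4.816 mg/L
Fraction remaining after one interval: r = e^(−kτ) = e^(−0.02290 × 28.0) = 0.5267
Before dose 4, 3 doses have been given (aged 1τ, 2τ, 3τ).
C_trough = C₀ × (r + r² + … + r^3) = C₀ × r(1−r^3)/(1−r)
        = 4.816 × 0.5267 × (1 − 0.1461) / (1 − 0.5267) = 4.576 mg/L

4.58 mg/L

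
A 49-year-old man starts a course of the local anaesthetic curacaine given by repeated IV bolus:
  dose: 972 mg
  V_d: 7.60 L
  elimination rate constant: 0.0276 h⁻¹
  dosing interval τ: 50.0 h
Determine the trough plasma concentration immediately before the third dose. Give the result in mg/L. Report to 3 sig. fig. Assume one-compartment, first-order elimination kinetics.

C₀ per dose = Dose / Vd = 972 / 7.60 = 127.9 mg/L
Fraction remaining after one interval: r = e^(−kτ) = e^(−0.02760 × 50.0) = 0.2516
Before dose 3, 2 doses have been given (aged 1τ, 2τ).
C_trough = C₀ × (r + r²) = 127.9 × (0.2516 + 0.06330) = 40.28 mg/L

40.3 mg/L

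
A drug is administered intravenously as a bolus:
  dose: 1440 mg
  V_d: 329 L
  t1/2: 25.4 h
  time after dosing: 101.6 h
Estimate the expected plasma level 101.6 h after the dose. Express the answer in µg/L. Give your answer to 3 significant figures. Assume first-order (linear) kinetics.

274 µg/L

C₀ = Dose / Vd = 1440 / 329 = 4.377 mg/L
k = ln2 / t½ = 0.693147 / 25.4 = 0.02729 h⁻¹
t / t½ = 101.6 / 25.4 = 4 half-lives
C = C₀ × (1/2)^4 = 4.377 × 0.06250 = 0.2736 mg/L
Convert: 0.2736 mg/L × 1000 = 273.6 µg/L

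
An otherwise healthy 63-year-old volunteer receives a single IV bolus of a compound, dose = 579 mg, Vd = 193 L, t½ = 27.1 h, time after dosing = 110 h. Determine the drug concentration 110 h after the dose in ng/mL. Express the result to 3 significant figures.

C₀ = Dose / Vd = 579.0 / 193 = 3.000 mg/L
k = ln2 / t½ = 0.693147 / 27.1 = 0.02558 h⁻¹
C = C₀ · e^(−k·t) = 3.000 × e^(−0.02558 × 110)
  = 3.000 × 0.05998 = 0.1799 mg/L
Convert: 0.1799 mg/L × 1000 = 179.9 ng/mL

180 ng/mL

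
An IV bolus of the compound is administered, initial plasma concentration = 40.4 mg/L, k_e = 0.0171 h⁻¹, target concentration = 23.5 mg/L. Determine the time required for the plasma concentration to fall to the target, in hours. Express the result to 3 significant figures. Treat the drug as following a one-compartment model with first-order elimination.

t = ln(C₀ / C) / k = ln(40.40 / 23.5) / 0.01710
  = ln(1.719) / 0.01710 = 0.5417 / 0.01710 = 31.68 h

31.7 h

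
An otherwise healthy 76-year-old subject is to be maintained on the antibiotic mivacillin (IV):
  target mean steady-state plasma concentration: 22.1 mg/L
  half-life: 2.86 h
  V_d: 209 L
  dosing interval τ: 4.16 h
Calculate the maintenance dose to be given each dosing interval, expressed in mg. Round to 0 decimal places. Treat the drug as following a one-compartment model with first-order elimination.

k = ln2 / t½ = 0.693147 / 2.86 = 0.2424 h⁻¹
CL = k × Vd = 0.2424 × 209 = 50.66 L/h
At steady state, Dose/τ = Css × CL.
Dose = Css × CL × τ = 22.1 × 50.66 × 4.16 = 4657 mg

4657 mg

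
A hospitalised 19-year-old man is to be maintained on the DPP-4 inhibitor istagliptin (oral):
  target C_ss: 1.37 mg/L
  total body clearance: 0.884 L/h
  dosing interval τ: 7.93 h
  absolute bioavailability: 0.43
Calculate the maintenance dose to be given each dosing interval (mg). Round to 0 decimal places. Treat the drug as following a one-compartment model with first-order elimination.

At steady state, F × (Dose/τ) = Css × CL.
Dose = Css × CL × τ / F = 1.37 × 0.8840 × 7.93 / 0.43 = 22.33 mg

22 mg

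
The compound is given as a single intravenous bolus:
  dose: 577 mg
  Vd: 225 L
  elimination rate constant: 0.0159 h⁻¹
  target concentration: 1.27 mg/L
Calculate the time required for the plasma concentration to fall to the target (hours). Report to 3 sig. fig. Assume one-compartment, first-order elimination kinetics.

C₀ = Dose / Vd = 577.0 / 225 = 2.564 mg/L
t = ln(C₀ / C) / k = ln(2.564 / 1.27) / 0.01590
  = ln(2.019) / 0.01590 = 0.7026 / 0.01590 = 44.19 h

44.2 h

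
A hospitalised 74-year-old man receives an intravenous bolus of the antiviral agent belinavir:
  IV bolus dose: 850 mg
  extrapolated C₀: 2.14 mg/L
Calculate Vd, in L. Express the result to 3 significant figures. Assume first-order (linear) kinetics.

Vd = Dose / C₀ = 850.0 / 2.14 = 397.2 L

397 L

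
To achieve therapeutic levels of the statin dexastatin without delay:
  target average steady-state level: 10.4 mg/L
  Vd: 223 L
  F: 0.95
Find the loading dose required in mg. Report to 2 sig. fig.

LD = Css × Vd / F = 10.4 × 223 / 0.95 = 2441 mg

2400 mg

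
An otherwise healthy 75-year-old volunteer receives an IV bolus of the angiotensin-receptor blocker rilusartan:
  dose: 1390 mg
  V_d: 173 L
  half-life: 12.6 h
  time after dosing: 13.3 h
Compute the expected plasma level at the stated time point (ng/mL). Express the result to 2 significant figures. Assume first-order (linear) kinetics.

C₀ = Dose / Vd = 1390 / 173 = 8.035 mg/L
k = ln2 / t½ = 0.693147 / 12.6 = 0.05501 h⁻¹
C = C₀ · e^(−k·t) = 8.035 × e^(−0.05501 × 13.3)
  = 8.035 × 0.4811 = 3.866 mg/L
Convert: 3.866 mg/L × 1000 = 3866 ng/mL

3900 ng/mL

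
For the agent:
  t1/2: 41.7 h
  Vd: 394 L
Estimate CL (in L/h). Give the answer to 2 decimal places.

6.55 L/h

k = ln2 / t½ = 0.693147 / 41.7 = 0.01662 h⁻¹
CL = k × Vd = 0.01662 × 394 = 6.548 L/h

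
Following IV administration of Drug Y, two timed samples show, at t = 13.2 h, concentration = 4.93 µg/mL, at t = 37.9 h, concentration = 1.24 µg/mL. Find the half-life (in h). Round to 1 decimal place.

k = ln(C₁/C₂) / (t₂ − t₁) = ln(4.93/1.24) / (37.9 − 13.2)
  = 1.380 / 24.70 = 0.05587 h⁻¹
t½ = ln2 / k = 0.693147 / 0.05587 = 12.41 h

12.4 h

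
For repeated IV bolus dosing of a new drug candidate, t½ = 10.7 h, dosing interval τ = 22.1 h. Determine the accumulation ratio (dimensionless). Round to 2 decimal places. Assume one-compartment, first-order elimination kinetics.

k = ln2 / t½ = 0.693147 / 10.7 = 0.06478 h⁻¹
e^(−kτ) = e^(−0.06478 × 22.1) = 0.2389
Accumulation ratio R = 1 / (1 − e^(−kτ)) = 1 / (1 − 0.2389) = 1.314

1.31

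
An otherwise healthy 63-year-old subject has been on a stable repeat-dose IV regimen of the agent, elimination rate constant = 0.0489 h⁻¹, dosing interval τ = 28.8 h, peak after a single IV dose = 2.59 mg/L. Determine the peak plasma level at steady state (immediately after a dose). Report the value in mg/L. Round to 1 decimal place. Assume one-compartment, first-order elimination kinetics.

3.4 mg/L

e^(−kτ) = e^(−0.04890 × 28.8) = 0.2446
Accumulation ratio R = 1 / (1 − e^(−kτ)) = 1 / (1 − 0.2446) = 1.324
Steady-state peak = C₀ × R = 2.59 × 1.324 = 3.429 mg/L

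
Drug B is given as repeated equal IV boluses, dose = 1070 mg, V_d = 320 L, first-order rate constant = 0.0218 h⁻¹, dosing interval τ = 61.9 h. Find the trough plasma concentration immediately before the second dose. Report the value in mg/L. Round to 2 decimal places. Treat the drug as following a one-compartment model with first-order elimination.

0.87 mg/L

C₀ per dose = Dose / Vd = 1070 / 320 = 3.344 mg/L
Fraction remaining after one interval: r = e^(−kτ) = e^(−0.02180 × 61.9) = 0.2594
Before dose 2, 1 dose has been given (aged 1τ).
C_trough = C₀ × r = 3.344 × 0.2594 = 0.8674 mg/L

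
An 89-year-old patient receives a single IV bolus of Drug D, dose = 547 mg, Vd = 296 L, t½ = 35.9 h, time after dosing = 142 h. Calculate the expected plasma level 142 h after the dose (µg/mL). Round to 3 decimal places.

C₀ = Dose / Vd = 547.0 / 296 = 1.848 mg/L
k = ln2 / t½ = 0.693147 / 35.9 = 0.01931 h⁻¹
C = C₀ · e^(−k·t) = 1.848 × e^(−0.01931 × 142)
  = 1.848 × 0.06444 = 0.1191 mg/L
(0.1191 mg/L = 0.1191 µg/mL)

0.119 µg/mL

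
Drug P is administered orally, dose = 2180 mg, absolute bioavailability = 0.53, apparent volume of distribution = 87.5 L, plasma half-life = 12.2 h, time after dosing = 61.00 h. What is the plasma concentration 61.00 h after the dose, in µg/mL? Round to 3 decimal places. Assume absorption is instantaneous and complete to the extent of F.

0.413 µg/mL

Amount reaching circulation = F × Dose = 0.53 × 2180 = 1155 mg
C₀ = F·Dose / Vd = 1155 / 87.5 = 13.20 mg/L
k = ln2 / t½ = 0.693147 / 12.2 = 0.05682 h⁻¹
t / t½ = 61.00 / 12.2 = 5 half-lives
C = C₀ × (1/2)^5 = 13.20 × 0.03125 = 0.4125 mg/L
(0.4125 mg/L = 0.4125 µg/mL)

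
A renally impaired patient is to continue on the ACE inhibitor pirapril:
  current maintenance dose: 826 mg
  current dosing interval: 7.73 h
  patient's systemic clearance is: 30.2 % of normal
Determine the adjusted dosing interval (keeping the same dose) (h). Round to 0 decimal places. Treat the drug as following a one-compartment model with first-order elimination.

To keep the same average steady-state level, dosing rate must scale with clearance.
CL ratio = 30.2 / 100 = 0.3020
New interval (same dose) = 7.73 / 0.3020 = 25.60 h

26 h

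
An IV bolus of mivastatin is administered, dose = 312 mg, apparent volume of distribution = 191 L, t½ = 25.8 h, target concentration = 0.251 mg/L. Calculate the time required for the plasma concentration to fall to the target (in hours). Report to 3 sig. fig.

C₀ = Dose / Vd = 312.0 / 191 = 1.634 mg/L
k = ln2 / t½ = 0.693147 / 25.8 = 0.02687 h⁻¹
t = ln(C₀ / C) / k = ln(1.634 / 0.251) / 0.02687
  = ln(6.510) / 0.02687 = 1.873 / 0.02687 = 69.71 h

69.7 h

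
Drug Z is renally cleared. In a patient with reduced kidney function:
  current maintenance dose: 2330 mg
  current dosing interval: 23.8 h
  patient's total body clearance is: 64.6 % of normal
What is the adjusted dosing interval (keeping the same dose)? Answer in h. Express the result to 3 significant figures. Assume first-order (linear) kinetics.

To keep the same average steady-state level, dosing rate must scale with clearance.
CL ratio = 64.6 / 100 = 0.6460
New interval (same dose) = 23.8 / 0.6460 = 36.84 h

36.8 h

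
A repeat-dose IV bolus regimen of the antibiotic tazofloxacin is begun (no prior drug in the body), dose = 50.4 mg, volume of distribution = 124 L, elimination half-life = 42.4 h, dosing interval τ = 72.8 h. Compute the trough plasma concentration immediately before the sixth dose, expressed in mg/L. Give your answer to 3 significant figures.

0.177 mg/L

C₀ per dose = Dose / Vd = 50.4 / 124 = 0.4065 mg/L
k = ln2 / t½ = 0.693147 / 42.4 = 0.01635 h⁻¹
Fraction remaining after one interval: r = e^(−kτ) = e^(−0.01635 × 72.8) = 0.3041
Before dose 6, 5 doses have been given (aged 1τ, 2τ, 3τ, 4τ, 5τ).
C_trough = C₀ × (r + r² + … + r^5) = C₀ × r(1−r^5)/(1−r)
        = 0.4065 × 0.3041 × (1 − 0.002601) / (1 − 0.3041) = 0.1772 mg/L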